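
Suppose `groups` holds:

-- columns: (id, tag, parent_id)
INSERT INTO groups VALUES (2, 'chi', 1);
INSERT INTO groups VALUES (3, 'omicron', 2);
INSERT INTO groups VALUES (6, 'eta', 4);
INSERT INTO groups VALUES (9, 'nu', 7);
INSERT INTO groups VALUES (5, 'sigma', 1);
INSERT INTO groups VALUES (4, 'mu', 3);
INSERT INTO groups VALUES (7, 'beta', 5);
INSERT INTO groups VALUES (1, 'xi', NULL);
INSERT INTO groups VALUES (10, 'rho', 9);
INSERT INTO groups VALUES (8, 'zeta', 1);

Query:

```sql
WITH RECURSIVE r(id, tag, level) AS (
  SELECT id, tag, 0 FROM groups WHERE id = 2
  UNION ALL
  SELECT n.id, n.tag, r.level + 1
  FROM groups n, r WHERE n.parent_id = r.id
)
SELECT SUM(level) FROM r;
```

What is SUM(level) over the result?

Base: id=2 (chi) at level 0.
Iteration 1: rows with parent_id in {2} -> omicron (id 3, level 1).
Iteration 2: rows with parent_id in {3} -> mu (id 4, level 2).
Iteration 3: rows with parent_id in {4} -> eta (id 6, level 3).
Iteration 4: no rows with parent_id in {6}; recursion stops.
SUM(level) = 0 + 1 + 2 + 3 = 6.

6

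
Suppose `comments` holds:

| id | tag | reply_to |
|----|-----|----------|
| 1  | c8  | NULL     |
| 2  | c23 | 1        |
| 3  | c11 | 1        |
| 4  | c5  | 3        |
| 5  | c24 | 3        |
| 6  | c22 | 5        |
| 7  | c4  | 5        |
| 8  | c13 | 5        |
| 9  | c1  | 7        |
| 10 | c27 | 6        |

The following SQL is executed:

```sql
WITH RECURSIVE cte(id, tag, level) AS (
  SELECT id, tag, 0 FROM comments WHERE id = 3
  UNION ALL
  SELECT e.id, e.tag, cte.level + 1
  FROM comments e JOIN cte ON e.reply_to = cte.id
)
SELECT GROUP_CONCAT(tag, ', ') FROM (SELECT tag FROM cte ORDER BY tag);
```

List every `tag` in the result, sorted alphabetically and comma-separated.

Base: id=3 (c11) at level 0.
Iteration 1: rows with reply_to in {3} -> c5 (id 4, level 1), c24 (id 5, level 1).
Iteration 2: rows with reply_to in {4,5} -> c22 (id 6, level 2), c4 (id 7, level 2), c13 (id 8, level 2).
Iteration 3: rows with reply_to in {6,7,8} -> c1 (id 9, level 3), c27 (id 10, level 3).
Iteration 4: no rows with reply_to in {9,10}; recursion stops.

c1, c11, c13, c22, c24, c27, c4, c5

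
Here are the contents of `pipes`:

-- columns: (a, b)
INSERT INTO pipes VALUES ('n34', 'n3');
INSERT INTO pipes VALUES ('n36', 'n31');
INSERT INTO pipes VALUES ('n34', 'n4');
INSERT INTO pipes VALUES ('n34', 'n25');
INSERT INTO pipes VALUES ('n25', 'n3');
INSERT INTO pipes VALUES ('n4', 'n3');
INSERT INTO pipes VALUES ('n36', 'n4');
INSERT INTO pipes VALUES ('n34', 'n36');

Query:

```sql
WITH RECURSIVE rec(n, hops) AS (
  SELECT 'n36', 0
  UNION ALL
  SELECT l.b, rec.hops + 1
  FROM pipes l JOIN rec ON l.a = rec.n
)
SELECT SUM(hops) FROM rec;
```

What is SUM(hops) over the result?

Base: (n36, hops=0).
Iteration 1: edges from {n36} -> (n31, hops=1), (n4, hops=1).
Iteration 2: edges from {n31,n4} -> (n3, hops=2).
Iteration 3: no outgoing edges from {n3}; recursion stops.
SUM(hops) = 0 + 1 + 1 + 2 = 4.

4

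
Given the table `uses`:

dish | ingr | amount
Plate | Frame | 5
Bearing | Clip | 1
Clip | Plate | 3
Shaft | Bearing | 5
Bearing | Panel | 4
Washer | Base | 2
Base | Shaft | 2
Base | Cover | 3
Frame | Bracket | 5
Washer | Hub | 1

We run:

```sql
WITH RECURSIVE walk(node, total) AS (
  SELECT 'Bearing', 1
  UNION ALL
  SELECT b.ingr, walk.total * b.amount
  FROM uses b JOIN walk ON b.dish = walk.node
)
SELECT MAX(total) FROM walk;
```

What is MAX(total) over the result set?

75

Base: (Bearing, total=1).
Iteration 1: components of {Bearing} -> Clip = 1*1 = 1, Panel = 1*4 = 4.
Iteration 2: components of {Clip,Panel} -> Plate = 1*3 = 3.
Iteration 3: components of {Plate} -> Frame = 3*5 = 15.
Iteration 4: components of {Frame} -> Bracket = 15*5 = 75.
Iteration 5: no further components; recursion stops.
total values: 1, 1, 4, 3, 15, 75; the maximum is 75.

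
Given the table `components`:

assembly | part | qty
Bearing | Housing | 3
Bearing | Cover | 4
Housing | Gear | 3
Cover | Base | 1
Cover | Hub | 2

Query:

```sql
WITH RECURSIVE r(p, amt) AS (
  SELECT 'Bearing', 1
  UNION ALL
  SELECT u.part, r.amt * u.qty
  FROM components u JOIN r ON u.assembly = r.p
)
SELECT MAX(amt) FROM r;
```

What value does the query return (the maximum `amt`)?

9

Base: (Bearing, amt=1).
Iteration 1: components of {Bearing} -> Cover = 1*4 = 4, Housing = 1*3 = 3.
Iteration 2: components of {Cover,Housing} -> Base = 4*1 = 4, Gear = 3*3 = 9, Hub = 4*2 = 8.
Iteration 3: no further components; recursion stops.
amt values: 1, 3, 4, 9, 4, 8; the maximum is 9.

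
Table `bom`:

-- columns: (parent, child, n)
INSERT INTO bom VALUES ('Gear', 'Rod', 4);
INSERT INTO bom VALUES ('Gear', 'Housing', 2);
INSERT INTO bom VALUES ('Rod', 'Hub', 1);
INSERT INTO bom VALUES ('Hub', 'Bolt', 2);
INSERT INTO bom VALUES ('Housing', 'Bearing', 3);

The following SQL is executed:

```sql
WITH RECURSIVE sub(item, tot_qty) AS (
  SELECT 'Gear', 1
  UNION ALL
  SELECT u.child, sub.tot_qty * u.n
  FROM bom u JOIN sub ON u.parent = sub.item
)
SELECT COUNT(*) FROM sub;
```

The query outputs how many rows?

6

Base: (Gear, tot_qty=1).
Iteration 1: components of {Gear} -> Housing = 1*2 = 2, Rod = 1*4 = 4.
Iteration 2: components of {Housing,Rod} -> Bearing = 2*3 = 6, Hub = 4*1 = 4.
Iteration 3: components of {Bearing,Hub} -> Bolt = 4*2 = 8.
Iteration 4: no further components; recursion stops.
Total rows emitted: 6.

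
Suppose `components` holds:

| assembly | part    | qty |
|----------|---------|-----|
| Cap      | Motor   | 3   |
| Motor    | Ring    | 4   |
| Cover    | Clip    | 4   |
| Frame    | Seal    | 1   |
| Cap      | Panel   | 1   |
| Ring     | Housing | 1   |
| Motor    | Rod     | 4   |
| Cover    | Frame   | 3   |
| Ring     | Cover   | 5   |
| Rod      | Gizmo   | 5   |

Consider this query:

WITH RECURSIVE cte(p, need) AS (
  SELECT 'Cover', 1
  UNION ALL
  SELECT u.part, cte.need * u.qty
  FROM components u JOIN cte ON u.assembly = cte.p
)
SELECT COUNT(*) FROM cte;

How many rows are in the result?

4

Base: (Cover, need=1).
Iteration 1: components of {Cover} -> Clip = 1*4 = 4, Frame = 1*3 = 3.
Iteration 2: components of {Clip,Frame} -> Seal = 3*1 = 3.
Iteration 3: no further components; recursion stops.
Total rows emitted: 4.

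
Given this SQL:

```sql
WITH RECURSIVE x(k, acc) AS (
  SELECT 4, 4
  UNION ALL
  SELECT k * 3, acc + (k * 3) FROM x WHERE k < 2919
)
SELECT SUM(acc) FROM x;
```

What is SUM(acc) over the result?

Base: k=4, acc=4.
Iteration 1: 4 < 2919 holds -> k = 4 * 3 = 12, acc = 4 + 12 = 16.
Iteration 2: 12 < 2919 holds -> k = 12 * 3 = 36, acc = 16 + 36 = 52.
Iteration 3: 36 < 2919 holds -> k = 36 * 3 = 108, acc = 52 + 108 = 160.
Iteration 4: 108 < 2919 holds -> k = 108 * 3 = 324, acc = 160 + 324 = 484.
Iteration 5: 324 < 2919 holds -> k = 324 * 3 = 972, acc = 484 + 972 = 1456.
Iteration 6: 972 < 2919 holds -> k = 972 * 3 = 2916, acc = 1456 + 2916 = 4372.
Iteration 7: 2916 < 2919 holds -> k = 2916 * 3 = 8748, acc = 4372 + 8748 = 13120.
Iteration 8: 8748 < 2919 fails; recursion stops.
SUM(acc) = 4 + 16 + 52 + 160 + 484 + 1456 + 4372 + 13120 = 19664.

19664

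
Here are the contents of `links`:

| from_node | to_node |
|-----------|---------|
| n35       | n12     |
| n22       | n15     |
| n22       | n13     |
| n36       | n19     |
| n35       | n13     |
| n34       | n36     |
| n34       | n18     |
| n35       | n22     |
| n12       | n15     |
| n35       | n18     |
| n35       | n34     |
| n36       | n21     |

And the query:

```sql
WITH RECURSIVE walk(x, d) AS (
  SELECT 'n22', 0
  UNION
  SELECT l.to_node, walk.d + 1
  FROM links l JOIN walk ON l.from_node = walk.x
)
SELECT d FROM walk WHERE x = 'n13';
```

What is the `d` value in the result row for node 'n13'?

Base: (n22, d=0).
Iteration 1: edges from {n22} -> (n13, d=1), (n15, d=1).
Iteration 2: no outgoing edges from {n13,n15}; recursion stops.

1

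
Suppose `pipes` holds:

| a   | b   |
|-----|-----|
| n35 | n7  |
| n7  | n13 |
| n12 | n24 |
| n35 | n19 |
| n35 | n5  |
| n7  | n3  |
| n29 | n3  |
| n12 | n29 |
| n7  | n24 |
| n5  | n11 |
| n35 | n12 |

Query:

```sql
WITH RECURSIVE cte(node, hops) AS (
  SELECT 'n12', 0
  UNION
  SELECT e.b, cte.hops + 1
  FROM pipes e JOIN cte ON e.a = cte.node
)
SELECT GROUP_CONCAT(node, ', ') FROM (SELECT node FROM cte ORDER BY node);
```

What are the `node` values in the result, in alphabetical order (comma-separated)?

n12, n24, n29, n3

Base: (n12, hops=0).
Iteration 1: edges from {n12} -> (n24, hops=1), (n29, hops=1).
Iteration 2: edges from {n24,n29} -> (n3, hops=2).
Iteration 3: no outgoing edges from {n3}; recursion stops.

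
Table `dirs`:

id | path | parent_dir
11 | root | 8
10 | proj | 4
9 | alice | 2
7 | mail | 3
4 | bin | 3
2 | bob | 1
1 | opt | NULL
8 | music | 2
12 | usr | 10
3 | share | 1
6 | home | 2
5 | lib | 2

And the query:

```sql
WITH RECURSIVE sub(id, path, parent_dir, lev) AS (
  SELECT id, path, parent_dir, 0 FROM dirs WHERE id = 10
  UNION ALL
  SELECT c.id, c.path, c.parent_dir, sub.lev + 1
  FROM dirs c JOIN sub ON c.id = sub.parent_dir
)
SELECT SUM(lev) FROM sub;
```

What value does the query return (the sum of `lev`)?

6

Base: id=10 (proj), parent_dir=4, lev 0.
Iteration 1: join on id=4 -> bin (id 4, parent_dir=3, lev 1).
Iteration 2: join on id=3 -> share (id 3, parent_dir=1, lev 2).
Iteration 3: join on id=1 -> opt (id 1, parent_dir=NULL, lev 3).
Iteration 4: parent_dir is NULL; no match; recursion stops.
SUM(lev) = 0 + 1 + 2 + 3 = 6.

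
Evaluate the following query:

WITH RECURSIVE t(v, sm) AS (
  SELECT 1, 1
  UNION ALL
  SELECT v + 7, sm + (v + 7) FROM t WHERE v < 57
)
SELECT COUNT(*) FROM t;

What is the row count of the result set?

9

Base: v=1, sm=1.
Iteration 1: 1 < 57 holds -> v = 1 + 7 = 8, sm = 1 + 8 = 9.
Iteration 2: 8 < 57 holds -> v = 8 + 7 = 15, sm = 9 + 15 = 24.
Iteration 3: 15 < 57 holds -> v = 15 + 7 = 22, sm = 24 + 22 = 46.
Iteration 4: 22 < 57 holds -> v = 22 + 7 = 29, sm = 46 + 29 = 75.
Iteration 5: 29 < 57 holds -> v = 29 + 7 = 36, sm = 75 + 36 = 111.
Iteration 6: 36 < 57 holds -> v = 36 + 7 = 43, sm = 111 + 43 = 154.
Iteration 7: 43 < 57 holds -> v = 43 + 7 = 50, sm = 154 + 50 = 204.
Iteration 8: 50 < 57 holds -> v = 50 + 7 = 57, sm = 204 + 57 = 261.
Iteration 9: 57 < 57 fails; recursion stops.
Total rows emitted: 9.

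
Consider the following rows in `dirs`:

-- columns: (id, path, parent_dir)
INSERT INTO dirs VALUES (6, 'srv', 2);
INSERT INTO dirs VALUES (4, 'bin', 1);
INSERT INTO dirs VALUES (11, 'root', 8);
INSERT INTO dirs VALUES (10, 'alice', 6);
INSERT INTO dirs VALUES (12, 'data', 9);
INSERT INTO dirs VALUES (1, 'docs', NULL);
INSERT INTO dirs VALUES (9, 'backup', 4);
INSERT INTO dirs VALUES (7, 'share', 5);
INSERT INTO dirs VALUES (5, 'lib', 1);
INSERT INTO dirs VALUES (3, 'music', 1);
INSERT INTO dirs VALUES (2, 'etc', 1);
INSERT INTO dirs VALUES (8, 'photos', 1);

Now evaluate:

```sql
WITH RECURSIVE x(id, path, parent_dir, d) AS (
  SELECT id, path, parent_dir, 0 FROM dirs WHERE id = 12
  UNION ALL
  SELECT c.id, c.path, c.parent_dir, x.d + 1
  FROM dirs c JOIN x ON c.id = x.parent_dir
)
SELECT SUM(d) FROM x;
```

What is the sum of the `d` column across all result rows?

6

Base: id=12 (data), parent_dir=9, d 0.
Iteration 1: join on id=9 -> backup (id 9, parent_dir=4, d 1).
Iteration 2: join on id=4 -> bin (id 4, parent_dir=1, d 2).
Iteration 3: join on id=1 -> docs (id 1, parent_dir=NULL, d 3).
Iteration 4: parent_dir is NULL; no match; recursion stops.
SUM(d) = 0 + 1 + 2 + 3 = 6.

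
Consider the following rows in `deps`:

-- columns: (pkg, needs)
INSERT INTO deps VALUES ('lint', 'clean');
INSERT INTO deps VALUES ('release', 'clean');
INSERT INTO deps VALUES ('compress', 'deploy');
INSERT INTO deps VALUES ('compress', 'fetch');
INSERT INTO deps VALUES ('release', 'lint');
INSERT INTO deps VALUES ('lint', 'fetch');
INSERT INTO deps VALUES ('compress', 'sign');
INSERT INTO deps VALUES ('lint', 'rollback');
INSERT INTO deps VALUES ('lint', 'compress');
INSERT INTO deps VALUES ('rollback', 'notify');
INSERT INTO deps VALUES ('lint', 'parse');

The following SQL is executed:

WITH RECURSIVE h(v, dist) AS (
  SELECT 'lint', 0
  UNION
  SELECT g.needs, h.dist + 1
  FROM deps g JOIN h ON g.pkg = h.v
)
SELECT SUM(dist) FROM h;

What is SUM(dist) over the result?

Base: (lint, dist=0).
Iteration 1: edges from {lint} -> (clean, dist=1), (compress, dist=1), (fetch, dist=1), (parse, dist=1), (rollback, dist=1).
Iteration 2: edges from {clean,compress,fetch,parse,rollback} -> (deploy, dist=2), (fetch, dist=2), (notify, dist=2), (sign, dist=2).
Iteration 3: no outgoing edges from {deploy,fetch,notify,sign}; recursion stops.
SUM(dist) = 0 + 1 + 1 + 1 + 1 + 1 + 2 + 2 + 2 + 2 = 13.

13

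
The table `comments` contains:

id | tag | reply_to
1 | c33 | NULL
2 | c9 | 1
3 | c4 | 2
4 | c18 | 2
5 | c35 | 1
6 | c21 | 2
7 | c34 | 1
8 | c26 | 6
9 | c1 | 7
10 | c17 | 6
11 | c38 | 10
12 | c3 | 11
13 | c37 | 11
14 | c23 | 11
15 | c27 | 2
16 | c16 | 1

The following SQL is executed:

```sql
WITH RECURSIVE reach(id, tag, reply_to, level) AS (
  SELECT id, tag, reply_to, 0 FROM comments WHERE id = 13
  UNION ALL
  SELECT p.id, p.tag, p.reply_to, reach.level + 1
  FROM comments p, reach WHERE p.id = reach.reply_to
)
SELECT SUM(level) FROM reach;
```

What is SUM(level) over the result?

Base: id=13 (c37), reply_to=11, level 0.
Iteration 1: join on id=11 -> c38 (id 11, reply_to=10, level 1).
Iteration 2: join on id=10 -> c17 (id 10, reply_to=6, level 2).
Iteration 3: join on id=6 -> c21 (id 6, reply_to=2, level 3).
Iteration 4: join on id=2 -> c9 (id 2, reply_to=1, level 4).
Iteration 5: join on id=1 -> c33 (id 1, reply_to=NULL, level 5).
Iteration 6: reply_to is NULL; no match; recursion stops.
SUM(level) = 0 + 1 + 2 + 3 + 4 + 5 = 15.

15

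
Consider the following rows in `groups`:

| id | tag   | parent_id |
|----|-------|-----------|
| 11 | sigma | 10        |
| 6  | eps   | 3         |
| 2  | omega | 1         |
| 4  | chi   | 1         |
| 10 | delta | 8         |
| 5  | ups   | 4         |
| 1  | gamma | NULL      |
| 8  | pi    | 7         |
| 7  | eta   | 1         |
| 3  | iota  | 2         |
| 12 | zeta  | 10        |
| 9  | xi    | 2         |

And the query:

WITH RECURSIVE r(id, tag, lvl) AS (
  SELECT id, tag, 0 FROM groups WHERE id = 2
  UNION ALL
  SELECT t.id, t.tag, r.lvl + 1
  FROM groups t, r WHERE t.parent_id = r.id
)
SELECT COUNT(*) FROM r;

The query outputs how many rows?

4

Base: id=2 (omega) at lvl 0.
Iteration 1: rows with parent_id in {2} -> iota (id 3, lvl 1), xi (id 9, lvl 1).
Iteration 2: rows with parent_id in {3,9} -> eps (id 6, lvl 2).
Iteration 3: no rows with parent_id in {6}; recursion stops.
Total rows emitted: 4.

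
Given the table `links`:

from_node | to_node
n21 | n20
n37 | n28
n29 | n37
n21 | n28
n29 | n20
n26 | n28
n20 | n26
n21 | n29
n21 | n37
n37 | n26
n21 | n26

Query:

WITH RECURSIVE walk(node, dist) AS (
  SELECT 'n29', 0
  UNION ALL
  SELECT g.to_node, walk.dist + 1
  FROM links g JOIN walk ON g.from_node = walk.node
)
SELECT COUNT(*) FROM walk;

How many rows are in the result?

8

Base: (n29, dist=0).
Iteration 1: edges from {n29} -> (n20, dist=1), (n37, dist=1).
Iteration 2: edges from {n20,n37} -> (n26, dist=2) x2, (n28, dist=2). [UNION ALL keeps all 3 new rows, including repeats]
Iteration 3: edges from {n26,n28} -> (n28, dist=3) x2. [UNION ALL keeps all 2 new rows, including repeats]
Iteration 4: no outgoing edges from {n28}; recursion stops.
Total rows emitted: 8.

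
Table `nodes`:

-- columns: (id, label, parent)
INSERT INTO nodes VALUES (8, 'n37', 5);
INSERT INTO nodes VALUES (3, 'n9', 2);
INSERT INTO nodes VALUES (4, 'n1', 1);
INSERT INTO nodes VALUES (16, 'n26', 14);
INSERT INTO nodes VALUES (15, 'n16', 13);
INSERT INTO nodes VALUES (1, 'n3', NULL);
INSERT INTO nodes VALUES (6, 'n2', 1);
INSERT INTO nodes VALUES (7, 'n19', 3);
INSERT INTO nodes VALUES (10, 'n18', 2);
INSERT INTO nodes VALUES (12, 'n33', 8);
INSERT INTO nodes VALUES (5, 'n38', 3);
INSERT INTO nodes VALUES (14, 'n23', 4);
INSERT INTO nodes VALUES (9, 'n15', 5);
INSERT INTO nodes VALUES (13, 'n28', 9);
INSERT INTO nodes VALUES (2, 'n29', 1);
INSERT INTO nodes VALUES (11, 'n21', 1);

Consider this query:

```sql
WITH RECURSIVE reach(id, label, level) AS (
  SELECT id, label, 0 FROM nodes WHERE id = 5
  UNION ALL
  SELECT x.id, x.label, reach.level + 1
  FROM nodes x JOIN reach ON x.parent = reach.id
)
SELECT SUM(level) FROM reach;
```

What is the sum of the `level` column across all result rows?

Base: id=5 (n38) at level 0.
Iteration 1: rows with parent in {5} -> n37 (id 8, level 1), n15 (id 9, level 1).
Iteration 2: rows with parent in {8,9} -> n33 (id 12, level 2), n28 (id 13, level 2).
Iteration 3: rows with parent in {12,13} -> n16 (id 15, level 3).
Iteration 4: no rows with parent in {15}; recursion stops.
SUM(level) = 0 + 1 + 1 + 2 + 2 + 3 = 9.

9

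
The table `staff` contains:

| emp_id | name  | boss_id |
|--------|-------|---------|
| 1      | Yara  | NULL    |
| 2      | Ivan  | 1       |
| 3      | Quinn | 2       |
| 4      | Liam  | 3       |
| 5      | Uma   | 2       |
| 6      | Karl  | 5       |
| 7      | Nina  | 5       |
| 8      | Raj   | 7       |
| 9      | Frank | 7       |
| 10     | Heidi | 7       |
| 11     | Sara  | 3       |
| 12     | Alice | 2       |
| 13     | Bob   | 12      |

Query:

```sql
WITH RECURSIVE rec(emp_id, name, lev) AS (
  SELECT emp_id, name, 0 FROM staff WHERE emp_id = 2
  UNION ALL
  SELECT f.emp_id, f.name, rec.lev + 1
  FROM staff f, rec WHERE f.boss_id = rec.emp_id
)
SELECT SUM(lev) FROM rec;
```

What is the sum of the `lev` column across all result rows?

22

Base: emp_id=2 (Ivan) at lev 0.
Iteration 1: rows with boss_id in {2} -> Quinn (id 3, lev 1), Uma (id 5, lev 1), Alice (id 12, lev 1).
Iteration 2: rows with boss_id in {3,5,12} -> Liam (id 4, lev 2), Karl (id 6, lev 2), Nina (id 7, lev 2), Sara (id 11, lev 2), Bob (id 13, lev 2).
Iteration 3: rows with boss_id in {4,6,7,11,13} -> Raj (id 8, lev 3), Frank (id 9, lev 3), Heidi (id 10, lev 3).
Iteration 4: no rows with boss_id in {8,9,10}; recursion stops.
SUM(lev) = 0 + 1 + 1 + 1 + 2 + 2 + 2 + 2 + 2 + 3 + 3 + 3 = 22.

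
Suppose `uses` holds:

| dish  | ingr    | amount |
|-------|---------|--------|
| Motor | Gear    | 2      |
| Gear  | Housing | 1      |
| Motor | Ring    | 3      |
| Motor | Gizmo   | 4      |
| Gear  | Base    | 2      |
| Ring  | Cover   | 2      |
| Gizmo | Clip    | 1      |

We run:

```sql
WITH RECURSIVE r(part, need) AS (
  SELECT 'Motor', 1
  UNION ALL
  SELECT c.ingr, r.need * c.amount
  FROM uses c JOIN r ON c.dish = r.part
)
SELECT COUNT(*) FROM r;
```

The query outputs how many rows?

8

Base: (Motor, need=1).
Iteration 1: components of {Motor} -> Gear = 1*2 = 2, Gizmo = 1*4 = 4, Ring = 1*3 = 3.
Iteration 2: components of {Gear,Gizmo,Ring} -> Base = 2*2 = 4, Clip = 4*1 = 4, Cover = 3*2 = 6, Housing = 2*1 = 2.
Iteration 3: no further components; recursion stops.
Total rows emitted: 8.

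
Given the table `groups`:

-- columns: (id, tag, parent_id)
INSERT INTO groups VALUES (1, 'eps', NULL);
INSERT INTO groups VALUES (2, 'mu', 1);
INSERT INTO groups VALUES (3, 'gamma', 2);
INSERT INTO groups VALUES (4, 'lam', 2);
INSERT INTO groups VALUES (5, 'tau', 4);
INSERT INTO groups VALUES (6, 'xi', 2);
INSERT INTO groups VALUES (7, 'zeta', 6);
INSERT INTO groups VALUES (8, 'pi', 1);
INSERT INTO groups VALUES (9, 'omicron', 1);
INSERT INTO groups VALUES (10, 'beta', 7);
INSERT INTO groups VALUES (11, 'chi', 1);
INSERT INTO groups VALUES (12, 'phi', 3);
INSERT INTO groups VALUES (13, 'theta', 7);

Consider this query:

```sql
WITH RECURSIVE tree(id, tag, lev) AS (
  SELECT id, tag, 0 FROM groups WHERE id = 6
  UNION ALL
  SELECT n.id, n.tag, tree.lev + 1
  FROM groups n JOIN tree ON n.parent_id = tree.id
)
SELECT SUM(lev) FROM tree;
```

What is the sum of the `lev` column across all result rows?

5

Base: id=6 (xi) at lev 0.
Iteration 1: rows with parent_id in {6} -> zeta (id 7, lev 1).
Iteration 2: rows with parent_id in {7} -> beta (id 10, lev 2), theta (id 13, lev 2).
Iteration 3: no rows with parent_id in {10,13}; recursion stops.
SUM(lev) = 0 + 1 + 2 + 2 = 5.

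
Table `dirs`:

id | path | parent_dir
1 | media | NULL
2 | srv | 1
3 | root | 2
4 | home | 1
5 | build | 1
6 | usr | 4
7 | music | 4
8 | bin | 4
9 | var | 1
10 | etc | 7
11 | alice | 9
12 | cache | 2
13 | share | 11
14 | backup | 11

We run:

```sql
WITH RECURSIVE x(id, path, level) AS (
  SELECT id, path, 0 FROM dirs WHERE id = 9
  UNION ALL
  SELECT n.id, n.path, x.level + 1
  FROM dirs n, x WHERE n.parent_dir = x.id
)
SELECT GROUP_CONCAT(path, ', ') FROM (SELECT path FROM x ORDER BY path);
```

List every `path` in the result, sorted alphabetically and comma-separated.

Base: id=9 (var) at level 0.
Iteration 1: rows with parent_dir in {9} -> alice (id 11, level 1).
Iteration 2: rows with parent_dir in {11} -> share (id 13, level 2), backup (id 14, level 2).
Iteration 3: no rows with parent_dir in {13,14}; recursion stops.

alice, backup, share, var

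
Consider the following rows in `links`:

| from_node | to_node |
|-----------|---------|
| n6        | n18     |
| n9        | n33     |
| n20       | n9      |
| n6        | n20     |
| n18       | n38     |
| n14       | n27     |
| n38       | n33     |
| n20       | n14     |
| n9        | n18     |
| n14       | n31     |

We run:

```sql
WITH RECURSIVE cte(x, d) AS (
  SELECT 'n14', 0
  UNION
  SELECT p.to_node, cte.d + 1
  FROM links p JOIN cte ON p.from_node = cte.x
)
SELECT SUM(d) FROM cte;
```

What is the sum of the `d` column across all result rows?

Base: (n14, d=0).
Iteration 1: edges from {n14} -> (n27, d=1), (n31, d=1).
Iteration 2: no outgoing edges from {n27,n31}; recursion stops.
SUM(d) = 0 + 1 + 1 = 2.

2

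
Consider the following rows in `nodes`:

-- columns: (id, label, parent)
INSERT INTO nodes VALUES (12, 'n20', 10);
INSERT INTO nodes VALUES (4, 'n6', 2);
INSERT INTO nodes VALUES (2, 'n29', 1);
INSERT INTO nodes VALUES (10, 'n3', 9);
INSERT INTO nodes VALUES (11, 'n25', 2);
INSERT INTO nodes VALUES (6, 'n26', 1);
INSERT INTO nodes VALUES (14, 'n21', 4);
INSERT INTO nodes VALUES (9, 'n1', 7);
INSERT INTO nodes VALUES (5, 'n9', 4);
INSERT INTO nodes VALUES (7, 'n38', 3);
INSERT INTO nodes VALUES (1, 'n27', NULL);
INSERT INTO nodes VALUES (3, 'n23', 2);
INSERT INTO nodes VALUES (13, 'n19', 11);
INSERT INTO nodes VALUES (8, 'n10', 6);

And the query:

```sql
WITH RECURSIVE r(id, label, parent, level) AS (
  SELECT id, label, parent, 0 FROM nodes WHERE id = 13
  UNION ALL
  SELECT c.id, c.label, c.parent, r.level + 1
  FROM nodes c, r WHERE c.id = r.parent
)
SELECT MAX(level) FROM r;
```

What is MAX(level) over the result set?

Base: id=13 (n19), parent=11, level 0.
Iteration 1: join on id=11 -> n25 (id 11, parent=2, level 1).
Iteration 2: join on id=2 -> n29 (id 2, parent=1, level 2).
Iteration 3: join on id=1 -> n27 (id 1, parent=NULL, level 3).
Iteration 4: parent is NULL; no match; recursion stops.
level values: 0, 1, 2, 3; the maximum is 3.

3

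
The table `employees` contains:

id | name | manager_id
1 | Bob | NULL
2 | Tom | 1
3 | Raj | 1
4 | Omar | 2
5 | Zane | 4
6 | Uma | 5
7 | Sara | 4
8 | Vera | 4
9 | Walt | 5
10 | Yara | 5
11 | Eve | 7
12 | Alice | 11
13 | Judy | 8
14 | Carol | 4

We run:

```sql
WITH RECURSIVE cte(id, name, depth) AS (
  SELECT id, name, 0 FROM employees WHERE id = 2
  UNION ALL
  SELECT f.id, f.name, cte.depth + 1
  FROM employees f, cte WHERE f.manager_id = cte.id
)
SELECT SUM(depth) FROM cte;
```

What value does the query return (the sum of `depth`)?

Base: id=2 (Tom) at depth 0.
Iteration 1: rows with manager_id in {2} -> Omar (id 4, depth 1).
Iteration 2: rows with manager_id in {4} -> Zane (id 5, depth 2), Sara (id 7, depth 2), Vera (id 8, depth 2), Carol (id 14, depth 2).
Iteration 3: rows with manager_id in {5,7,8,14} -> Uma (id 6, depth 3), Walt (id 9, depth 3), Yara (id 10, depth 3), Eve (id 11, depth 3), Judy (id 13, depth 3).
Iteration 4: rows with manager_id in {6,9,10,11,13} -> Alice (id 12, depth 4).
Iteration 5: no rows with manager_id in {12}; recursion stops.
SUM(depth) = 0 + 1 + 2 + 2 + 2 + 2 + 3 + 3 + 3 + 3 + 3 + 4 = 28.

28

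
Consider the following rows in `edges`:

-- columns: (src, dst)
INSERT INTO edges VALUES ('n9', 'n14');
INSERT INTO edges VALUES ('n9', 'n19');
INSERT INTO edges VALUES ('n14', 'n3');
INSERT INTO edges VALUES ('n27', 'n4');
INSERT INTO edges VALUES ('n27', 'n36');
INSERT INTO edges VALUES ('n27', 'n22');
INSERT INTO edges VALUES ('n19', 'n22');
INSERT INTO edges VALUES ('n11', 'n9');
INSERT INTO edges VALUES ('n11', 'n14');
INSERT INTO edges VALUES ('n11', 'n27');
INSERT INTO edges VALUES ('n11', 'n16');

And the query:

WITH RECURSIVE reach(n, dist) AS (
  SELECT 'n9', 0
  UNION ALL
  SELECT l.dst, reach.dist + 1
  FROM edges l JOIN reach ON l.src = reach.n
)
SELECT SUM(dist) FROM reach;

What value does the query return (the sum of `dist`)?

Base: (n9, dist=0).
Iteration 1: edges from {n9} -> (n14, dist=1), (n19, dist=1).
Iteration 2: edges from {n14,n19} -> (n22, dist=2), (n3, dist=2).
Iteration 3: no outgoing edges from {n22,n3}; recursion stops.
SUM(dist) = 0 + 1 + 1 + 2 + 2 = 6.

6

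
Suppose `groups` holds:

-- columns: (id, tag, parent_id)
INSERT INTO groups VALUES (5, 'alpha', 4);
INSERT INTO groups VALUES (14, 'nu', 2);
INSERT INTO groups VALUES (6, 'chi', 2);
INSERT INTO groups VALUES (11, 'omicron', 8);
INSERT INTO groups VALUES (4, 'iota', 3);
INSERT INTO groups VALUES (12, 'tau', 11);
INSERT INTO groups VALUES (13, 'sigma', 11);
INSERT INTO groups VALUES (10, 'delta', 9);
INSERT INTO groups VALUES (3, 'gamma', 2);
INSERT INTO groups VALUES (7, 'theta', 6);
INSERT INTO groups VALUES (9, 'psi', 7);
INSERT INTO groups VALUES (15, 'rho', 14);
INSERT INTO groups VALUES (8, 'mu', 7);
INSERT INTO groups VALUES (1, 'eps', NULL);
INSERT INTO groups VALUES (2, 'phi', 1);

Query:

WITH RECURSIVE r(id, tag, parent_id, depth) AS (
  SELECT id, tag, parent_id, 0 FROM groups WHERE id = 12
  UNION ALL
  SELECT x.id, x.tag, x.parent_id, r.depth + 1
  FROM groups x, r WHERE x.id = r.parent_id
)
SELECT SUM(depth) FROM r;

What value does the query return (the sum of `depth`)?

Base: id=12 (tau), parent_id=11, depth 0.
Iteration 1: join on id=11 -> omicron (id 11, parent_id=8, depth 1).
Iteration 2: join on id=8 -> mu (id 8, parent_id=7, depth 2).
Iteration 3: join on id=7 -> theta (id 7, parent_id=6, depth 3).
Iteration 4: join on id=6 -> chi (id 6, parent_id=2, depth 4).
Iteration 5: join on id=2 -> phi (id 2, parent_id=1, depth 5).
Iteration 6: join on id=1 -> eps (id 1, parent_id=NULL, depth 6).
Iteration 7: parent_id is NULL; no match; recursion stops.
SUM(depth) = 0 + 1 + 2 + 3 + 4 + 5 + 6 = 21.

21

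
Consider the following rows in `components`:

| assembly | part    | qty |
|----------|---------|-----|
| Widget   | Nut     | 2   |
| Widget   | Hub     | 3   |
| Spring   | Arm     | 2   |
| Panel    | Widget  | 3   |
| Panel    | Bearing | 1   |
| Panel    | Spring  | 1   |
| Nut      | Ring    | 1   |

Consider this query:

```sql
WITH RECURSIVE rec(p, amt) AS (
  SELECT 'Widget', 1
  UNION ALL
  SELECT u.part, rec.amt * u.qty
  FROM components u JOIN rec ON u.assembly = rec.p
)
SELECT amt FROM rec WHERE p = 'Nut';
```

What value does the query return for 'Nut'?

2

Base: (Widget, amt=1).
Iteration 1: components of {Widget} -> Hub = 1*3 = 3, Nut = 1*2 = 2.
Iteration 2: components of {Hub,Nut} -> Ring = 2*1 = 2.
Iteration 3: no further components; recursion stops.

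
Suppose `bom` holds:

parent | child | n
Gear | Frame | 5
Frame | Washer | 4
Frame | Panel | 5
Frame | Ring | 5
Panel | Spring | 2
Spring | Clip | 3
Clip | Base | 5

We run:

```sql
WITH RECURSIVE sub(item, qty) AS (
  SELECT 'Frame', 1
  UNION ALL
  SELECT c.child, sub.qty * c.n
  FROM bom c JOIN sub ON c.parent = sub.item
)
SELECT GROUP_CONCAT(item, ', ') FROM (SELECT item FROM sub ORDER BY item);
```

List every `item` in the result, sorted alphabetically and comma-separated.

Base, Clip, Frame, Panel, Ring, Spring, Washer

Base: (Frame, qty=1).
Iteration 1: components of {Frame} -> Panel = 1*5 = 5, Ring = 1*5 = 5, Washer = 1*4 = 4.
Iteration 2: components of {Panel,Ring,Washer} -> Spring = 5*2 = 10.
Iteration 3: components of {Spring} -> Clip = 10*3 = 30.
Iteration 4: components of {Clip} -> Base = 30*5 = 150.
Iteration 5: no further components; recursion stops.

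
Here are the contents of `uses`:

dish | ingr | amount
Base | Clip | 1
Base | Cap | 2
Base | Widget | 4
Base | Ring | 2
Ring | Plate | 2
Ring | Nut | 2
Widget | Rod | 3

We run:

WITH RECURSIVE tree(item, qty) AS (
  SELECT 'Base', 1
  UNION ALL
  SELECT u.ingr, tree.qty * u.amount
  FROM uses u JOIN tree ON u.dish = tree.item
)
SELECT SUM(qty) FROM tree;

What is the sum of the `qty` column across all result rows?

30

Base: (Base, qty=1).
Iteration 1: components of {Base} -> Cap = 1*2 = 2, Clip = 1*1 = 1, Ring = 1*2 = 2, Widget = 1*4 = 4.
Iteration 2: components of {Cap,Clip,Ring,Widget} -> Nut = 2*2 = 4, Plate = 2*2 = 4, Rod = 4*3 = 12.
Iteration 3: no further components; recursion stops.
SUM(qty) = 1 + 1 + 2 + 4 + 2 + 12 + 4 + 4 = 30.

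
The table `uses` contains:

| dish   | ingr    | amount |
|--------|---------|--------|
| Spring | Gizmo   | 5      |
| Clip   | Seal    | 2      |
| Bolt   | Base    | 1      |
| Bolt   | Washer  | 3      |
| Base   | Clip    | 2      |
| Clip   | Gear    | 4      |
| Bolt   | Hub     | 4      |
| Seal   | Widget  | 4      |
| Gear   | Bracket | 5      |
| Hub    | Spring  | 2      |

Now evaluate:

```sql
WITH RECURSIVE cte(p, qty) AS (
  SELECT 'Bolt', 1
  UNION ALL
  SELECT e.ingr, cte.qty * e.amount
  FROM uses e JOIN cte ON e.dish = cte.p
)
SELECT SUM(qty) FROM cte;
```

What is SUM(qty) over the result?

Base: (Bolt, qty=1).
Iteration 1: components of {Bolt} -> Base = 1*1 = 1, Hub = 1*4 = 4, Washer = 1*3 = 3.
Iteration 2: components of {Base,Hub,Washer} -> Clip = 1*2 = 2, Spring = 4*2 = 8.
Iteration 3: components of {Clip,Spring} -> Gear = 2*4 = 8, Gizmo = 8*5 = 40, Seal = 2*2 = 4.
Iteration 4: components of {Gear,Gizmo,Seal} -> Bracket = 8*5 = 40, Widget = 4*4 = 16.
Iteration 5: no further components; recursion stops.
SUM(qty) = 1 + 1 + 3 + 4 + 2 + 8 + 4 + 8 + 40 + 16 + 40 = 127.

127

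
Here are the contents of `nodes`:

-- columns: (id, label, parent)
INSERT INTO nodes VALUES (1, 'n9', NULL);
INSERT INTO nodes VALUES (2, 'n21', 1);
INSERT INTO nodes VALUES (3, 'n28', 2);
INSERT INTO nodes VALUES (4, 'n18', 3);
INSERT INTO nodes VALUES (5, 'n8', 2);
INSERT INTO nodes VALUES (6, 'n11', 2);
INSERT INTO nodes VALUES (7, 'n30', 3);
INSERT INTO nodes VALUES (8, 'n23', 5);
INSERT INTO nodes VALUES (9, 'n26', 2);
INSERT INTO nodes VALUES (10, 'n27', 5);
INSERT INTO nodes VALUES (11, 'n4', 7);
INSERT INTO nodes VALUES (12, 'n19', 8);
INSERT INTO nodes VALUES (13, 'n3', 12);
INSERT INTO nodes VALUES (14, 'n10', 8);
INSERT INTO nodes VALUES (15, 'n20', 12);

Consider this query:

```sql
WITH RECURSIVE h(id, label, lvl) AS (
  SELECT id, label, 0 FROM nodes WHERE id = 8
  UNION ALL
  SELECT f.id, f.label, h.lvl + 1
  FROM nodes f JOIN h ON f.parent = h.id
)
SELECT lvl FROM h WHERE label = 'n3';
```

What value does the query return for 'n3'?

Base: id=8 (n23) at lvl 0.
Iteration 1: rows with parent in {8} -> n19 (id 12, lvl 1), n10 (id 14, lvl 1).
Iteration 2: rows with parent in {12,14} -> n3 (id 13, lvl 2), n20 (id 15, lvl 2).
Iteration 3: no rows with parent in {13,15}; recursion stops.

2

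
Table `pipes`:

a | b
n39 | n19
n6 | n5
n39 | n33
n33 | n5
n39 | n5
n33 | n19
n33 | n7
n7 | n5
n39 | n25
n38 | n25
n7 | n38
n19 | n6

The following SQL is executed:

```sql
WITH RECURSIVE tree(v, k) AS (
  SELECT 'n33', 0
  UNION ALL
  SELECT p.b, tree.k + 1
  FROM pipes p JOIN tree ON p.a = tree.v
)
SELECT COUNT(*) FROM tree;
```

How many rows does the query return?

Base: (n33, k=0).
Iteration 1: edges from {n33} -> (n19, k=1), (n5, k=1), (n7, k=1).
Iteration 2: edges from {n19,n5,n7} -> (n38, k=2), (n5, k=2), (n6, k=2).
Iteration 3: edges from {n38,n5,n6} -> (n25, k=3), (n5, k=3).
Iteration 4: no outgoing edges from {n25,n5}; recursion stops.
Total rows emitted: 9.

9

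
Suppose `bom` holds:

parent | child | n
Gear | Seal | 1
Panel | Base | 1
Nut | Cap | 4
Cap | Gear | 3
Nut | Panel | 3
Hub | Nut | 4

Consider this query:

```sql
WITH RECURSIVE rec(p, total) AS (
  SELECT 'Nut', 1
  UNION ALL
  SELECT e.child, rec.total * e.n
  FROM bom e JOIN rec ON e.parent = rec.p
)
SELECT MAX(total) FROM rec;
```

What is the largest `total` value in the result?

12

Base: (Nut, total=1).
Iteration 1: components of {Nut} -> Cap = 1*4 = 4, Panel = 1*3 = 3.
Iteration 2: components of {Cap,Panel} -> Base = 3*1 = 3, Gear = 4*3 = 12.
Iteration 3: components of {Base,Gear} -> Seal = 12*1 = 12.
Iteration 4: no further components; recursion stops.
total values: 1, 3, 4, 3, 12, 12; the maximum is 12.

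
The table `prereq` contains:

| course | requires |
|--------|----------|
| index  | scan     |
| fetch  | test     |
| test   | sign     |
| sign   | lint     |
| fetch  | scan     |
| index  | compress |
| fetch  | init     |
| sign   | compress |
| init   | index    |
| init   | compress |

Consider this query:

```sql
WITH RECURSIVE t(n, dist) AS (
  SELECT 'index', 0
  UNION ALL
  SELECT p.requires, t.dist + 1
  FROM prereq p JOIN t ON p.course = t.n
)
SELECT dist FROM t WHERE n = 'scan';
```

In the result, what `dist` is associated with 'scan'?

1

Base: (index, dist=0).
Iteration 1: edges from {index} -> (compress, dist=1), (scan, dist=1).
Iteration 2: no outgoing edges from {compress,scan}; recursion stops.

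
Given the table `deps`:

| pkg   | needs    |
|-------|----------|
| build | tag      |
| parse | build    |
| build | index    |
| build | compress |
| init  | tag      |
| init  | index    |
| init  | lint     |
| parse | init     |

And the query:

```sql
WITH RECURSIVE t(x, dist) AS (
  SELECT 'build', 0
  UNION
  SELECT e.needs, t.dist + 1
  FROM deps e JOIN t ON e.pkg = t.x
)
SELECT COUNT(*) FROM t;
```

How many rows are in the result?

4

Base: (build, dist=0).
Iteration 1: edges from {build} -> (compress, dist=1), (index, dist=1), (tag, dist=1).
Iteration 2: no outgoing edges from {compress,index,tag}; recursion stops.
Total rows emitted: 4.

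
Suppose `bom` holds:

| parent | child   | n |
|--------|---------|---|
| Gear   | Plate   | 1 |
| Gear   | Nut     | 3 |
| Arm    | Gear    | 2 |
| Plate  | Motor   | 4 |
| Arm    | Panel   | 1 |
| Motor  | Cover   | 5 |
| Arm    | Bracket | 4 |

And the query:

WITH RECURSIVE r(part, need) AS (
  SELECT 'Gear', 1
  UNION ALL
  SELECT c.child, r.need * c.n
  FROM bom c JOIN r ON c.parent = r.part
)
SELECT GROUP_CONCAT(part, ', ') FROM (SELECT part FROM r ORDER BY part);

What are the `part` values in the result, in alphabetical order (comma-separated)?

Cover, Gear, Motor, Nut, Plate

Base: (Gear, need=1).
Iteration 1: components of {Gear} -> Nut = 1*3 = 3, Plate = 1*1 = 1.
Iteration 2: components of {Nut,Plate} -> Motor = 1*4 = 4.
Iteration 3: components of {Motor} -> Cover = 4*5 = 20.
Iteration 4: no further components; recursion stops.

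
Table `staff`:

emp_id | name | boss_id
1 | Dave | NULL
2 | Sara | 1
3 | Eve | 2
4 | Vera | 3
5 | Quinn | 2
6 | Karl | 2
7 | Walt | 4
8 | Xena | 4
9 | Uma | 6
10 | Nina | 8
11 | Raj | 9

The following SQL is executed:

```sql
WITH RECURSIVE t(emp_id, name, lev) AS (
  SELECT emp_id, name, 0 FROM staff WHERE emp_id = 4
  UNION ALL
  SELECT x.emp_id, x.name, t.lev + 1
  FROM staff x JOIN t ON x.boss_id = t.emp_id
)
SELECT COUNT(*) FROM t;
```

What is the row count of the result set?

Base: emp_id=4 (Vera) at lev 0.
Iteration 1: rows with boss_id in {4} -> Walt (id 7, lev 1), Xena (id 8, lev 1).
Iteration 2: rows with boss_id in {7,8} -> Nina (id 10, lev 2).
Iteration 3: no rows with boss_id in {10}; recursion stops.
Total rows emitted: 4.

4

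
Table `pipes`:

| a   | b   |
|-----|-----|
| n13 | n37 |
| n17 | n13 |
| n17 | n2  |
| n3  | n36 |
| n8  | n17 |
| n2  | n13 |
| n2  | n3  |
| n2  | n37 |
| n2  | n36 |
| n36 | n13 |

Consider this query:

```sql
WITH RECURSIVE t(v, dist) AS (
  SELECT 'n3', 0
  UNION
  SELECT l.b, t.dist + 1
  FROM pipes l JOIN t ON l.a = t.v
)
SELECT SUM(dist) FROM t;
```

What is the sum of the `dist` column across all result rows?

Base: (n3, dist=0).
Iteration 1: edges from {n3} -> (n36, dist=1).
Iteration 2: edges from {n36} -> (n13, dist=2).
Iteration 3: edges from {n13} -> (n37, dist=3).
Iteration 4: no outgoing edges from {n37}; recursion stops.
SUM(dist) = 0 + 1 + 2 + 3 = 6.

6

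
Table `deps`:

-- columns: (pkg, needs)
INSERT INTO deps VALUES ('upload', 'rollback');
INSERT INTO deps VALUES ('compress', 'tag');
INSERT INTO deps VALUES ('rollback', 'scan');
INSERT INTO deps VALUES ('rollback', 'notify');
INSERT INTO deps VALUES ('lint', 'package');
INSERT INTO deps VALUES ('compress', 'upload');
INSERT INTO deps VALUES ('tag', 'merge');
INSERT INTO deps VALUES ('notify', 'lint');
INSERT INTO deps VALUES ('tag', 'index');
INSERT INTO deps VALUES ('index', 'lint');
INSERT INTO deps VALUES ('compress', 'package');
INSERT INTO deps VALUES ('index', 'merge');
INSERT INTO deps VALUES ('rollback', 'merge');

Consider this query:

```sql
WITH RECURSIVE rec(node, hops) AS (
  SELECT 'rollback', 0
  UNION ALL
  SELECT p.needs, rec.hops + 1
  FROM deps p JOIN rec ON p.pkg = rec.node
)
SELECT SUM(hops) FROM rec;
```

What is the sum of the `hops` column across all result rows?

8

Base: (rollback, hops=0).
Iteration 1: edges from {rollback} -> (merge, hops=1), (notify, hops=1), (scan, hops=1).
Iteration 2: edges from {merge,notify,scan} -> (lint, hops=2).
Iteration 3: edges from {lint} -> (package, hops=3).
Iteration 4: no outgoing edges from {package}; recursion stops.
SUM(hops) = 0 + 1 + 1 + 1 + 2 + 3 = 8.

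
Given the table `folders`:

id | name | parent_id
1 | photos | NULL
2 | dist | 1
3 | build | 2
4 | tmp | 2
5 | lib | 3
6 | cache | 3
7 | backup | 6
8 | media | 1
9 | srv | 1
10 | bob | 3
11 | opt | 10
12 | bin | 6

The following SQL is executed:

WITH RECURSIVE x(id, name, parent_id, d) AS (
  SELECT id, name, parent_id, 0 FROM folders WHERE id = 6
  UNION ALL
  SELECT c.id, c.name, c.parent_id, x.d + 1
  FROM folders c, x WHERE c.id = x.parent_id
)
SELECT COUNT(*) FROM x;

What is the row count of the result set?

4

Base: id=6 (cache), parent_id=3, d 0.
Iteration 1: join on id=3 -> build (id 3, parent_id=2, d 1).
Iteration 2: join on id=2 -> dist (id 2, parent_id=1, d 2).
Iteration 3: join on id=1 -> photos (id 1, parent_id=NULL, d 3).
Iteration 4: parent_id is NULL; no match; recursion stops.
Total rows emitted: 4.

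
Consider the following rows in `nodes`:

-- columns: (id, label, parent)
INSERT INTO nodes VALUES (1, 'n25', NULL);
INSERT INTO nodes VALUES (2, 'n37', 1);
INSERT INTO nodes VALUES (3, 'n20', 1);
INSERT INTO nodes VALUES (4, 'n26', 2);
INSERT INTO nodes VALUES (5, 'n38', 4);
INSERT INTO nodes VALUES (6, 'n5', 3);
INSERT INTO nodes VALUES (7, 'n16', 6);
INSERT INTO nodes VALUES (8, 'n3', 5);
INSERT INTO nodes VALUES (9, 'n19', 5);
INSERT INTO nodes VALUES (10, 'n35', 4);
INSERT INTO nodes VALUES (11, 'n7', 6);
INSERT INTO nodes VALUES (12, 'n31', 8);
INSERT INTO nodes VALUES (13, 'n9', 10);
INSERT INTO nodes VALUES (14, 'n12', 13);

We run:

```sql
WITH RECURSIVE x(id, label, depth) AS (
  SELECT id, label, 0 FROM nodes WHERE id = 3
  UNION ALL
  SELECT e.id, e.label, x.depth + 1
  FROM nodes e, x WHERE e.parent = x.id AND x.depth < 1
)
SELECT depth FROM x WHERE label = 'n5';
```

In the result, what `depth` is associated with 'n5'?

Base: id=3 (n20) at depth 0.
Iteration 1: rows with parent in {3} -> n5 (id 6, depth 1).
Iteration 2: depth < 1 fails for all current rows; recursion stops.

1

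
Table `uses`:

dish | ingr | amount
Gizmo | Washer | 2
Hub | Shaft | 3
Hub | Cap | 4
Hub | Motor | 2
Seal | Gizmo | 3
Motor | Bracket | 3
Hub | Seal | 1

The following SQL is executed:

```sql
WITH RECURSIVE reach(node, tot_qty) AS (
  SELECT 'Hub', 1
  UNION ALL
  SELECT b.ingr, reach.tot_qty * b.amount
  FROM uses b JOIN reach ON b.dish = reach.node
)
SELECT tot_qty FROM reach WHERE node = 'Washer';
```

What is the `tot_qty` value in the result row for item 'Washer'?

Base: (Hub, tot_qty=1).
Iteration 1: components of {Hub} -> Cap = 1*4 = 4, Motor = 1*2 = 2, Seal = 1*1 = 1, Shaft = 1*3 = 3.
Iteration 2: components of {Cap,Motor,Seal,Shaft} -> Bracket = 2*3 = 6, Gizmo = 1*3 = 3.
Iteration 3: components of {Bracket,Gizmo} -> Washer = 3*2 = 6.
Iteration 4: no further components; recursion stops.

6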